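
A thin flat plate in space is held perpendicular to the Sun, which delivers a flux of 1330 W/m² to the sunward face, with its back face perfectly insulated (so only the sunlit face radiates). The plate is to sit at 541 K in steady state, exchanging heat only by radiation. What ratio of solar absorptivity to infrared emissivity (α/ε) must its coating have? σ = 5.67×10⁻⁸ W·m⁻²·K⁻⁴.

Balance: αS·A = εσ·1A·T⁴ ⇒ α/ε = σT⁴/S.
α/ε = 5.67×10⁻⁸·(541)⁴/1330 = 5.67×10⁻⁸·8.566×10¹⁰/1330.

α/ε ≈ 3.65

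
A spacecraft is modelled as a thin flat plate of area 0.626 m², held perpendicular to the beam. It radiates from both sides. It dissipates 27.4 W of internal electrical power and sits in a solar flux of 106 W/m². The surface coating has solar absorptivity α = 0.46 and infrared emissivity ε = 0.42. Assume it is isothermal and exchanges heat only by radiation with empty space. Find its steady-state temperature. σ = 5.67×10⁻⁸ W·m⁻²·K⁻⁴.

T ≈ 210 K

At steady state, absorbed solar power + internal power = radiated power.
Absorbed: α·S·A_cross = 0.46·106·0.6260 = 30.52 W (cross-section A).
Total input = 30.52 + 27.4 = 57.92 W.
Radiated: εσ·A_surf·T⁴ with A_surf = 2A = 1.252 m².
T⁴ = 57.92/(0.42·5.67×10⁻⁸·1.252) = 1.943×10⁹ K⁴.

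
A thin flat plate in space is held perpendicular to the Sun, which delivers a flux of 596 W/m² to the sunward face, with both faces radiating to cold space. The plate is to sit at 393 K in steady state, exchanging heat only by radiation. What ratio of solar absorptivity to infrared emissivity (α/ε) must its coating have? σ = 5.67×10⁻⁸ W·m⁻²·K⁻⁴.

α/ε ≈ 4.54

Balance: αS·A = εσ·2A·T⁴ ⇒ α/ε = 2σT⁴/S.
α/ε = 2·5.67×10⁻⁸·(393)⁴/596 = 2·5.67×10⁻⁸·2.385×10¹⁰/596.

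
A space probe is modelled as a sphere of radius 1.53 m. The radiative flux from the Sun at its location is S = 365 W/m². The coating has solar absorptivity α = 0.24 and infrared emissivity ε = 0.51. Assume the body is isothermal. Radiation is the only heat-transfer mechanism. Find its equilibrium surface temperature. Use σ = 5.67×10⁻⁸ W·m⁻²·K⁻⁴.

T ≈ 166 K

At equilibrium, absorbed power = emitted power.
Absorbing cross-section = πr² = 7.354 m²; emitting surface = 4πr² = 29.42 m² (ratio 4).
αS·A_cross = εσ·A_surf·T⁴  ⇒  T⁴ = αS/(ε·4σ).
T⁴ = 0.240·365/(0.51·4·5.67×10⁻⁸) = 7.573×10⁸ K⁴.
T = (7.573×10⁸)^(1/4).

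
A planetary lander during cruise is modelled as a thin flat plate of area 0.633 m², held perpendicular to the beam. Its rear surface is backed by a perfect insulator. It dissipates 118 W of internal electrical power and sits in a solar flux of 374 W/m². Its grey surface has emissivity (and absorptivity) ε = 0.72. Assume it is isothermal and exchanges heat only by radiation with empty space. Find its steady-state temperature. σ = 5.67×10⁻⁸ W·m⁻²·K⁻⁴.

T ≈ 325 K

At steady state, absorbed solar power + internal power = radiated power.
Absorbed: α·S·A_cross = 0.72·374·0.6330 = 170.5 W (cross-section A).
Total input = 170.5 + 118 = 288.5 W.
Radiated: εσ·A_surf·T⁴ with A_surf = A = 0.6330 m².
T⁴ = 288.5/(0.72·5.67×10⁻⁸·0.6330) = 1.116×10¹⁰ K⁴.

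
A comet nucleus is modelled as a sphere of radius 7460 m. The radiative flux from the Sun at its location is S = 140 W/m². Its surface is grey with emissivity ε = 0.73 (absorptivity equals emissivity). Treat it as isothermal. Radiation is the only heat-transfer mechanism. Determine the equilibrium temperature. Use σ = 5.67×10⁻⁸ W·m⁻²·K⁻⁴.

T ≈ 158 K

At equilibrium, absorbed power = emitted power.
Absorbing cross-section = πr² = 1.748×10⁸ m²; emitting surface = 4πr² = 6.993×10⁸ m² (ratio 4).
εS·A_cross = εσ·A_surf·T⁴  ⇒  T⁴ = S/(4σ)   (ε cancels).
T⁴ = 140/(4·5.67×10⁻⁸) = 6.173×10⁸ K⁴.
T = (6.173×10⁸)^(1/4).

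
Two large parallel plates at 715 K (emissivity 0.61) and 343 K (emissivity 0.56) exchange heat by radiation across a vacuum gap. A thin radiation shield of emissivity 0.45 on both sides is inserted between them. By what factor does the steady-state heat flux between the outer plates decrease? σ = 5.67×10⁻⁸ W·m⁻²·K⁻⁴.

Without shield: q₀ = σΔ(T⁴)/(1/ε₁+1/ε₂−1) with denominator 2.425.
With shield the two gaps are in series; the resistances add: (1/ε₁+1/ε_s−1)+(1/ε_s+1/ε₂−1) = 2.862+3.008 = 5.870.
Heat-flux ratio q₀/q = 5.870/2.425.

factor ≈ 2.42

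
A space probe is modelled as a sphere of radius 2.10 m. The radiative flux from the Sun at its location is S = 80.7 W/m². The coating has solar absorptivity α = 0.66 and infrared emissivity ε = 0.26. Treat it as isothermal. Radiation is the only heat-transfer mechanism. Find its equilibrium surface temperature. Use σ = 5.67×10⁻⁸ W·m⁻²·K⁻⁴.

T ≈ 173 K

At equilibrium, absorbed power = emitted power.
Absorbing cross-section = πr² = 13.85 m²; emitting surface = 4πr² = 55.42 m² (ratio 4).
αS·A_cross = εσ·A_surf·T⁴  ⇒  T⁴ = αS/(ε·4σ).
T⁴ = 0.660·80.7/(0.26·4·5.67×10⁻⁸) = 9.032×10⁸ K⁴.
T = (9.032×10⁸)^(1/4).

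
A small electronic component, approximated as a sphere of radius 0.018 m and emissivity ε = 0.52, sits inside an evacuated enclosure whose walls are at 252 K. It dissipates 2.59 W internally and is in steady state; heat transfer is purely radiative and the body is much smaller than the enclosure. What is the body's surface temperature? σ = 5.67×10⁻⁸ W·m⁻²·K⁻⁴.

T ≈ 400 K

For a small grey body in a large enclosure, net radiated power = εσA(T⁴ − T_w⁴).
Steady state: P = εσA(T⁴ − T_w⁴) with A = 4πr² = 0.004072 m².
T⁴ = P/(εσA) + T_w⁴ = 2.59/(0.52·5.67×10⁻⁸·0.004072) + (252)⁴
    = 2.158×10¹⁰ + 4.033×10⁹ = 2.561×10¹⁰ K⁴.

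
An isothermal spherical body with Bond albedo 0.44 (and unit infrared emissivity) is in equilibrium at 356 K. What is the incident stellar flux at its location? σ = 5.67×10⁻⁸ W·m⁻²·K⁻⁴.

(1−a)S·πr² = σ·4πr²·T⁴ ⇒ S = 4σT⁴/(1−a).
S = 4·5.67×10⁻⁸·1.606×10¹⁰/0.560.

S ≈ 6510 W/m²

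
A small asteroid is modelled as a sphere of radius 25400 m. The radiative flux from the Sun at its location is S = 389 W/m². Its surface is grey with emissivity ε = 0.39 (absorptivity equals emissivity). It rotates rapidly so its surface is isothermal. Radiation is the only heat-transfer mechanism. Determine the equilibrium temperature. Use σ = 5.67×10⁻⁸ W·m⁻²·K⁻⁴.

At equilibrium, absorbed power = emitted power.
Absorbing cross-section = πr² = 2.027×10⁹ m²; emitting surface = 4πr² = 8.107×10⁹ m² (ratio 4).
εS·A_cross = εσ·A_surf·T⁴  ⇒  T⁴ = S/(4σ)   (ε cancels).
T⁴ = 389/(4·5.67×10⁻⁸) = 1.715×10⁹ K⁴.
T = (1.715×10⁹)^(1/4).

T ≈ 204 K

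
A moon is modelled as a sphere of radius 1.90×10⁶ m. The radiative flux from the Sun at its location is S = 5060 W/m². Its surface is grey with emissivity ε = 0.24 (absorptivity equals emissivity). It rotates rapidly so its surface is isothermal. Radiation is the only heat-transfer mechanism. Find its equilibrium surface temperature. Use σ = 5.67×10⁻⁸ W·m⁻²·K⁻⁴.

At equilibrium, absorbed power = emitted power.
Absorbing cross-section = πr² = 1.134×10¹³ m²; emitting surface = 4πr² = 4.536×10¹³ m² (ratio 4).
εS·A_cross = εσ·A_surf·T⁴  ⇒  T⁴ = S/(4σ)   (ε cancels).
T⁴ = 5060/(4·5.67×10⁻⁸) = 2.231×10¹⁰ K⁴.
T = (2.231×10¹⁰)^(1/4).

T ≈ 386 K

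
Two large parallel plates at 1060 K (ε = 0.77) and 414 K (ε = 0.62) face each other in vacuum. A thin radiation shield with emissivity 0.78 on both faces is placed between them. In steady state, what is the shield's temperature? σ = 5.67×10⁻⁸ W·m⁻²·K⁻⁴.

T_s ≈ 915 K

In steady state the net flux on the hot side equals that on the cold side.
σ(T₁⁴−T_s⁴)/D₁ = σ(T_s⁴−T₂⁴)/D₂, with D₁ = 1/ε₁+1/ε_s−1 = 1.581, D₂ = 1/ε_s+1/ε₂−1 = 1.895.
Solve for T_s⁴: T_s⁴ = (D₂·T₁⁴ + D₁·T₂⁴)/(D₁+D₂) = 7.017×10¹¹ K⁴.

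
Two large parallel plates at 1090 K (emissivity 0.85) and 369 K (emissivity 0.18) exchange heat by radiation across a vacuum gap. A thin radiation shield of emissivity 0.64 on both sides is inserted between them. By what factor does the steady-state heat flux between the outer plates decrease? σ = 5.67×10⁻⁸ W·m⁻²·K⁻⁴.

factor ≈ 1.37

Without shield: q₀ = σΔ(T⁴)/(1/ε₁+1/ε₂−1) with denominator 5.732.
With shield the two gaps are in series; the resistances add: (1/ε₁+1/ε_s−1)+(1/ε_s+1/ε₂−1) = 1.739+6.118 = 7.857.
Heat-flux ratio q₀/q = 7.857/5.732.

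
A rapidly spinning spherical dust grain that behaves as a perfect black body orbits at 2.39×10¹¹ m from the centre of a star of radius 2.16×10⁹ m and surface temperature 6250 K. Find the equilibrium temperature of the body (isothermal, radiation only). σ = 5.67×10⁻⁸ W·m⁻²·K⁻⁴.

T ≈ 420 K

The star's surface emits σT_*⁴; at distance d the flux is S = σT_*⁴(R_*/d)².
S = 5.67×10⁻⁸·(6250)⁴·(2.16×10⁹/2.39×10¹¹)² = 7067 W/m².
For an isothermal sphere T⁴ = (1−a)S/(4σ) = 3.116×10¹⁰ K⁴.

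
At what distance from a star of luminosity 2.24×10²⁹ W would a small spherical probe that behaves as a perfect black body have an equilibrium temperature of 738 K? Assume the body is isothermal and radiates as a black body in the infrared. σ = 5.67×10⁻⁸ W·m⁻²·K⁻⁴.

For an isothermal black-emitting sphere, (1−a)S·πr² = σ·4πr²·T⁴ ⇒ S = 4σT⁴/(1−a).
S = 4·5.67×10⁻⁸·(738)⁴/1.00 = 67280 W/m².
Flux falls as S = L/(4πd²), so d = √(L/(4πS)) = √(2.24×10²⁹/(4π·67280)).

d ≈ 5.15×10¹¹ m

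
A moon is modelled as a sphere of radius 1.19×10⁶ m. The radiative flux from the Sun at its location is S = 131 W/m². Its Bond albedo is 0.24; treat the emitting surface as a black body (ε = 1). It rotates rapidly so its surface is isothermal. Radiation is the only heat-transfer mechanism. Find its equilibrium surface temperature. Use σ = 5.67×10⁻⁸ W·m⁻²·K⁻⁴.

T ≈ 145 K

At equilibrium, absorbed power = emitted power.
Absorbing cross-section = πr² = 4.449×10¹² m²; emitting surface = 4πr² = 1.780×10¹³ m² (ratio 4).
(1−a)S·A_cross = εσ·A_surf·T⁴  ⇒  T⁴ = (1−a)S/(4σ).
T⁴ = 0.760·131/(4·5.67×10⁻⁸) = 4.390×10⁸ K⁴.
T = (4.390×10⁸)^(1/4).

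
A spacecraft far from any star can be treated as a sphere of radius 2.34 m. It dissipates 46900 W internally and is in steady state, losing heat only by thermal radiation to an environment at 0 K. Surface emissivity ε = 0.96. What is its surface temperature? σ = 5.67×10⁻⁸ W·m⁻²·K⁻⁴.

Steady state: internal power = radiated power, P = εσA T⁴.
Radiating area A = 4πr² = 68.81 m².
T⁴ = P/(εσA) = 46900/(0.96·5.67×10⁻⁸·68.81) = 1.252×10¹⁰ K⁴.
T = (1.252×10¹⁰)^(1/4).

T ≈ 335 K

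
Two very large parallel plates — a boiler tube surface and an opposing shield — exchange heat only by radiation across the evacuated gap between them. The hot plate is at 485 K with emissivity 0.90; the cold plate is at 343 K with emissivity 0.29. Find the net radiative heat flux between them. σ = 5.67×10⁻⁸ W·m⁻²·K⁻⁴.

For two infinite grey parallel plates, q = σ(T₁⁴ − T₂⁴)/(1/ε₁ + 1/ε₂ − 1).
T₁⁴ − T₂⁴ = 5.533×10¹⁰ − 1.384×10¹⁰ = 4.149×10¹⁰ K⁴.
1/ε₁ + 1/ε₂ − 1 = 1.111 + 3.448 − 1 = 3.559.
q = 5.67×10⁻⁸ × 4.149×10¹⁰ / 3.559.

q ≈ 661 W/m²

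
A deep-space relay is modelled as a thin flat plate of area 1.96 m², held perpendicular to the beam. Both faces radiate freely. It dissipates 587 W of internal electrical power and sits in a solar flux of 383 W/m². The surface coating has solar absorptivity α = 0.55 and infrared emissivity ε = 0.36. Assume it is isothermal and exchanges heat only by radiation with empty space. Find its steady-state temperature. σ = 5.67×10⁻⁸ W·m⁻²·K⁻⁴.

T ≈ 334 K

At steady state, absorbed solar power + internal power = radiated power.
Absorbed: α·S·A_cross = 0.55·383·1.960 = 412.9 W (cross-section A).
Total input = 412.9 + 587 = 999.9 W.
Radiated: εσ·A_surf·T⁴ with A_surf = 2A = 3.920 m².
T⁴ = 999.9/(0.36·5.67×10⁻⁸·3.920) = 1.250×10¹⁰ K⁴.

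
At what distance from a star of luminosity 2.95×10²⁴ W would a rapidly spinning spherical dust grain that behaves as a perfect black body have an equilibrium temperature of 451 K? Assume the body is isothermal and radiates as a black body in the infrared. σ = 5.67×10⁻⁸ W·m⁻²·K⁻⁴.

For an isothermal black-emitting sphere, (1−a)S·πr² = σ·4πr²·T⁴ ⇒ S = 4σT⁴/(1−a).
S = 4·5.67×10⁻⁸·(451)⁴/1.00 = 9383 W/m².
Flux falls as S = L/(4πd²), so d = √(L/(4πS)) = √(2.95×10²⁴/(4π·9383)).

d ≈ 5.00×10⁹ m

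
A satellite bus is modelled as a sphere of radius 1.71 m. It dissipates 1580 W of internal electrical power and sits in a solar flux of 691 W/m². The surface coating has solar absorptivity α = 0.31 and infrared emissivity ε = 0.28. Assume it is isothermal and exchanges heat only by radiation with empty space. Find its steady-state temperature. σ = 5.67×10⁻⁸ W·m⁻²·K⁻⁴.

T ≈ 279 K

At steady state, absorbed solar power + internal power = radiated power.
Absorbed: α·S·A_cross = 0.31·691·9.186 = 1968 W (cross-section πr²).
Total input = 1968 + 1580 = 3548 W.
Radiated: εσ·A_surf·T⁴ with A_surf = 4πr² = 36.75 m².
T⁴ = 3548/(0.28·5.67×10⁻⁸·36.75) = 6.082×10⁹ K⁴.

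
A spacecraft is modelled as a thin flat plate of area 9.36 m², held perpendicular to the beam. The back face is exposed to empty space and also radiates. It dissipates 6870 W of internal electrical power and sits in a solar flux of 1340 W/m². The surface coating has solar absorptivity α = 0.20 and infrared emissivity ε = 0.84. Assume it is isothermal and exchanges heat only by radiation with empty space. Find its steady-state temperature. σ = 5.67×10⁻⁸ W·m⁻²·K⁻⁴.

T ≈ 320 K

At steady state, absorbed solar power + internal power = radiated power.
Absorbed: α·S·A_cross = 0.20·1340·9.360 = 2508 W (cross-section A).
Total input = 2508 + 6870 = 9378 W.
Radiated: εσ·A_surf·T⁴ with A_surf = 2A = 18.72 m².
T⁴ = 9378/(0.84·5.67×10⁻⁸·18.72) = 1.052×10¹⁰ K⁴.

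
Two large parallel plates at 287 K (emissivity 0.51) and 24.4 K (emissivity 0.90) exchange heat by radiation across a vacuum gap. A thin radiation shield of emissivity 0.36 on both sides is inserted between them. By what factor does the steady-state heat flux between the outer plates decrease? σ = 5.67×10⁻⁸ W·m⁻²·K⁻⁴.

factor ≈ 3.20

Without shield: q₀ = σΔ(T⁴)/(1/ε₁+1/ε₂−1) with denominator 2.072.
With shield the two gaps are in series; the resistances add: (1/ε₁+1/ε_s−1)+(1/ε_s+1/ε₂−1) = 3.739+2.889 = 6.627.
Heat-flux ratio q₀/q = 6.627/2.072.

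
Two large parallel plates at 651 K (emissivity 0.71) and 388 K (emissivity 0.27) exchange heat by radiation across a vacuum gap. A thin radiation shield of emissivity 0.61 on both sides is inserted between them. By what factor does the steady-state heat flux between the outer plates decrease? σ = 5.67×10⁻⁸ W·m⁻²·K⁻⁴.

Without shield: q₀ = σΔ(T⁴)/(1/ε₁+1/ε₂−1) with denominator 4.112.
With shield the two gaps are in series; the resistances add: (1/ε₁+1/ε_s−1)+(1/ε_s+1/ε₂−1) = 2.048+4.343 = 6.391.
Heat-flux ratio q₀/q = 6.391/4.112.

factor ≈ 1.55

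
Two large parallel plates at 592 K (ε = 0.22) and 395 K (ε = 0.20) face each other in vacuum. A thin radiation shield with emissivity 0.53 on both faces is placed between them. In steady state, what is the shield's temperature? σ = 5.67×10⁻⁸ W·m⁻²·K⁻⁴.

In steady state the net flux on the hot side equals that on the cold side.
σ(T₁⁴−T_s⁴)/D₁ = σ(T_s⁴−T₂⁴)/D₂, with D₁ = 1/ε₁+1/ε_s−1 = 5.432, D₂ = 1/ε_s+1/ε₂−1 = 5.887.
Solve for T_s⁴: T_s⁴ = (D₂·T₁⁴ + D₁·T₂⁴)/(D₁+D₂) = 7.556×10¹⁰ K⁴.

T_s ≈ 524 K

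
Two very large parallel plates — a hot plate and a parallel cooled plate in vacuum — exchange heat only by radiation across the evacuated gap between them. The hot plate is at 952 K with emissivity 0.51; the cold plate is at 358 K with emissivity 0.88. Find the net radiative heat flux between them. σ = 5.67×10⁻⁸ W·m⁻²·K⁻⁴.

q ≈ 21800 W/m²

For two infinite grey parallel plates, q = σ(T₁⁴ − T₂⁴)/(1/ε₁ + 1/ε₂ − 1).
T₁⁴ − T₂⁴ = 8.214×10¹¹ − 1.643×10¹⁰ = 8.050×10¹¹ K⁴.
1/ε₁ + 1/ε₂ − 1 = 1.961 + 1.136 − 1 = 2.097.
q = 5.67×10⁻⁸ × 8.050×10¹¹ / 2.097.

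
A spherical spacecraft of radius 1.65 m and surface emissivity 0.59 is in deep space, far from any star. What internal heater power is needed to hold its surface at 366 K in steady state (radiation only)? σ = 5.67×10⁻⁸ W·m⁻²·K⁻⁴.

P = εσ·4πr²·T⁴.
4πr² = 34.21 m²; T⁴ = 1.794×10¹⁰ K⁴.
P = 0.59·5.67×10⁻⁸·34.21·1.794×10¹⁰.

P ≈ 20500 W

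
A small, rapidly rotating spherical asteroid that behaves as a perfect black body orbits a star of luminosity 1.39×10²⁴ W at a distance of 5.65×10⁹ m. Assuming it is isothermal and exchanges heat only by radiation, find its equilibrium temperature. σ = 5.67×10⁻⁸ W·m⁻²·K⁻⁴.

First find the stellar flux at distance d: S = L/(4πd²) = 1.39×10²⁴/(4π·(5.65×10⁹)²) = 3465 W/m².
For an isothermal sphere, absorbed (1−a)S·πr² = emitted σ·4πr²·T⁴, so T⁴ = (1−a)S/(4σ).
T⁴ = 1.00·3465/(4·5.67×10⁻⁸) = 1.528×10¹⁰ K⁴.

T ≈ 352 K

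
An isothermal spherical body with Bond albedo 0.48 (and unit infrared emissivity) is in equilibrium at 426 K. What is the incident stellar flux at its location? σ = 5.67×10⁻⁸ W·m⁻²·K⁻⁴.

(1−a)S·πr² = σ·4πr²·T⁴ ⇒ S = 4σT⁴/(1−a).
S = 4·5.67×10⁻⁸·3.293×10¹⁰/0.520.

S ≈ 14400 W/m²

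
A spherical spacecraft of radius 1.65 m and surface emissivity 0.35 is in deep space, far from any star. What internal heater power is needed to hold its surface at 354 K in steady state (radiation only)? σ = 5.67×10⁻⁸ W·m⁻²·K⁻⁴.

P ≈ 10700 W

P = εσ·4πr²·T⁴.
4πr² = 34.21 m²; T⁴ = 1.570×10¹⁰ K⁴.
P = 0.35·5.67×10⁻⁸·34.21·1.570×10¹⁰.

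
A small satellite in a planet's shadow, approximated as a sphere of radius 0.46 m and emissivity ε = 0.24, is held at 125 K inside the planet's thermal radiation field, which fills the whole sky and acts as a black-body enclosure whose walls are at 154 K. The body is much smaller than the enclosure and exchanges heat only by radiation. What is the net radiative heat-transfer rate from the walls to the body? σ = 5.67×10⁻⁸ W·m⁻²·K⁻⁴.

P_net ≈ 11.5 W

For a small grey body in a large enclosure: P_net = εσA(T_body⁴ − T_wall⁴).
A = 4πr² = 2.659 m²; T_body⁴ − T_wall⁴ = 2.441×10⁸ − 5.624×10⁸ = -3.183×10⁸ K⁴.
|P_net| = 0.24·5.67×10⁻⁸·2.659·3.183×10⁸.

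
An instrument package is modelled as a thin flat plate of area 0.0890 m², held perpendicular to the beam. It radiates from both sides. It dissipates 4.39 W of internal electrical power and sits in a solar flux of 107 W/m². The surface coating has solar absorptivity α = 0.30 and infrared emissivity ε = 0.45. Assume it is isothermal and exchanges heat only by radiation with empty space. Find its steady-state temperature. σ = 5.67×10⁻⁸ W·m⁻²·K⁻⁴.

T ≈ 200 K

At steady state, absorbed solar power + internal power = radiated power.
Absorbed: α·S·A_cross = 0.30·107·0.08900 = 2.857 W (cross-section A).
Total input = 2.857 + 4.39 = 7.247 W.
Radiated: εσ·A_surf·T⁴ with A_surf = 2A = 0.1780 m².
T⁴ = 7.247/(0.45·5.67×10⁻⁸·0.1780) = 1.596×10⁹ K⁴.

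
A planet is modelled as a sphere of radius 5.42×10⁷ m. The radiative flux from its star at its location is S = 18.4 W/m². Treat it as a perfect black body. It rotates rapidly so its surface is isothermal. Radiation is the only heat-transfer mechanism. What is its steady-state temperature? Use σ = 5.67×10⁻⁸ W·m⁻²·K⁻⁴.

T ≈ 94.9 K

At equilibrium, absorbed power = emitted power.
Absorbing cross-section = πr² = 9.229×10¹⁵ m²; emitting surface = 4πr² = 3.692×10¹⁶ m² (ratio 4).
S·A_cross = εσ·A_surf·T⁴  ⇒  T⁴ = S/(4σ).
T⁴ = 1.00·18.4/(4·5.67×10⁻⁸) = 8.113×10⁷ K⁴.
T = (8.113×10⁷)^(1/4).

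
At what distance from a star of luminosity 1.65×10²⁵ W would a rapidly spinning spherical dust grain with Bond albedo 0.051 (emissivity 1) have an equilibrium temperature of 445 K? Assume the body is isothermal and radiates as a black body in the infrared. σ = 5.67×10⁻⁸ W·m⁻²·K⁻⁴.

d ≈ 1.18×10¹⁰ m

For an isothermal black-emitting sphere, (1−a)S·πr² = σ·4πr²·T⁴ ⇒ S = 4σT⁴/(1−a).
S = 4·5.67×10⁻⁸·(445)⁴/0.949 = 9372 W/m².
Flux falls as S = L/(4πd²), so d = √(L/(4πS)) = √(1.65×10²⁵/(4π·9372)).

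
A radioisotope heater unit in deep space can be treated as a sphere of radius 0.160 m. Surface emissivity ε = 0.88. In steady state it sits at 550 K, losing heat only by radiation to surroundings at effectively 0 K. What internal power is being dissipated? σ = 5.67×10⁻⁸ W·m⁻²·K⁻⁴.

P ≈ 1470 W

Steady state: P = εσA T⁴.
A = 4πr² = 0.3217 m²; T⁴ = (550)⁴ = 9.151×10¹⁰ K⁴.
P = 0.88 × 5.67×10⁻⁸ × 0.3217 × 9.151×10¹⁰.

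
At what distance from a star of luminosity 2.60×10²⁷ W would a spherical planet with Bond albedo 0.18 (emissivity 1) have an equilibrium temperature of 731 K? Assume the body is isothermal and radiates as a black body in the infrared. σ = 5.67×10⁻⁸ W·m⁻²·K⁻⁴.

For an isothermal black-emitting sphere, (1−a)S·πr² = σ·4πr²·T⁴ ⇒ S = 4σT⁴/(1−a).
S = 4·5.67×10⁻⁸·(731)⁴/0.820 = 78980 W/m².
Flux falls as S = L/(4πd²), so d = √(L/(4πS)) = √(2.60×10²⁷/(4π·78980)).

d ≈ 5.12×10¹⁰ m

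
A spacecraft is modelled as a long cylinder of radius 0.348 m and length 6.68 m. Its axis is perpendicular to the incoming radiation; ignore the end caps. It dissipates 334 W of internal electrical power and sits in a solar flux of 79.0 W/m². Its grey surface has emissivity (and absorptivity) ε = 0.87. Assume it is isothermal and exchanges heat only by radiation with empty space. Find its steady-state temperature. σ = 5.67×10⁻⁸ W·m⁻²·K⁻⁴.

T ≈ 174 K

At steady state, absorbed solar power + internal power = radiated power.
Absorbed: α·S·A_cross = 0.87·79.0·4.649 = 319.5 W (cross-section 2rL).
Total input = 319.5 + 334 = 653.5 W.
Radiated: εσ·A_surf·T⁴ with A_surf = 2πrL = 14.61 m².
T⁴ = 653.5/(0.87·5.67×10⁻⁸·14.61) = 9.071×10⁸ K⁴.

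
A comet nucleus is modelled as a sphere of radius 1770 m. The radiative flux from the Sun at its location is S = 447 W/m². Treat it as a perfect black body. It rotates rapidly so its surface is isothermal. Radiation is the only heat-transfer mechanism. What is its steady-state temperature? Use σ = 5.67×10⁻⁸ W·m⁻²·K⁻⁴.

T ≈ 211 K

At equilibrium, absorbed power = emitted power.
Absorbing cross-section = πr² = 9.842×10⁶ m²; emitting surface = 4πr² = 3.937×10⁷ m² (ratio 4).
S·A_cross = εσ·A_surf·T⁴  ⇒  T⁴ = S/(4σ).
T⁴ = 1.00·447/(4·5.67×10⁻⁸) = 1.971×10⁹ K⁴.
T = (1.971×10⁹)^(1/4).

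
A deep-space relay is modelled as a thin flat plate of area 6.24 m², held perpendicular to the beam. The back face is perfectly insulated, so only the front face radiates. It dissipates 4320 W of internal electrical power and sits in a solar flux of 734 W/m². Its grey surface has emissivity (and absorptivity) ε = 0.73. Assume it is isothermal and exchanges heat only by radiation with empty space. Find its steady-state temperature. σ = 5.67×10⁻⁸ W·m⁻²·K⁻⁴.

T ≈ 415 K

At steady state, absorbed solar power + internal power = radiated power.
Absorbed: α·S·A_cross = 0.73·734·6.240 = 3344 W (cross-section A).
Total input = 3344 + 4320 = 7664 W.
Radiated: εσ·A_surf·T⁴ with A_surf = A = 6.240 m².
T⁴ = 7664/(0.73·5.67×10⁻⁸·6.240) = 2.967×10¹⁰ K⁴.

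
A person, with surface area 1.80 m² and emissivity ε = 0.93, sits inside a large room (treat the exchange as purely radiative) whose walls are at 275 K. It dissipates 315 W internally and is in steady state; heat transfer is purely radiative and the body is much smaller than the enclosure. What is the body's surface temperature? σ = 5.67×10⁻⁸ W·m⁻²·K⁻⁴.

T ≈ 308 K

For a small grey body in a large enclosure, net radiated power = εσA(T⁴ − T_w⁴).
Steady state: P = εσA(T⁴ − T_w⁴) with A = 1.80 m².
T⁴ = P/(εσA) + T_w⁴ = 315/(0.93·5.67×10⁻⁸·1.800) + (275)⁴
    = 3.319×10⁹ + 5.719×10⁹ = 9.038×10⁹ K⁴.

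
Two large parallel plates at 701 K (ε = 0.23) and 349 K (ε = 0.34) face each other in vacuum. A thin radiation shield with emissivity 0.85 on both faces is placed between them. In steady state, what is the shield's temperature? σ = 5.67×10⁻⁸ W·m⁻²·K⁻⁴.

In steady state the net flux on the hot side equals that on the cold side.
σ(T₁⁴−T_s⁴)/D₁ = σ(T_s⁴−T₂⁴)/D₂, with D₁ = 1/ε₁+1/ε_s−1 = 4.524, D₂ = 1/ε_s+1/ε₂−1 = 3.118.
Solve for T_s⁴: T_s⁴ = (D₂·T₁⁴ + D₁·T₂⁴)/(D₁+D₂) = 1.073×10¹¹ K⁴.

T_s ≈ 572 K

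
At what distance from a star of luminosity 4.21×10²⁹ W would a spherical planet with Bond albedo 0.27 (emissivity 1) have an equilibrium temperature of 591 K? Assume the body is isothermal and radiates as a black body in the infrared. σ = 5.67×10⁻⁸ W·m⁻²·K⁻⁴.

For an isothermal black-emitting sphere, (1−a)S·πr² = σ·4πr²·T⁴ ⇒ S = 4σT⁴/(1−a).
S = 4·5.67×10⁻⁸·(591)⁴/0.730 = 37900 W/m².
Flux falls as S = L/(4πd²), so d = √(L/(4πS)) = √(4.21×10²⁹/(4π·37900)).

d ≈ 9.40×10¹¹ m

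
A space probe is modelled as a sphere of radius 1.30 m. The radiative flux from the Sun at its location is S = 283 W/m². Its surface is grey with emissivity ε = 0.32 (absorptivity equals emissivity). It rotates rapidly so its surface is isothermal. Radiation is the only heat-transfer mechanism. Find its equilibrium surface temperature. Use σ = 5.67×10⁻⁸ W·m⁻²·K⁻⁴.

T ≈ 188 K

At equilibrium, absorbed power = emitted power.
Absorbing cross-section = πr² = 5.309 m²; emitting surface = 4πr² = 21.24 m² (ratio 4).
εS·A_cross = εσ·A_surf·T⁴  ⇒  T⁴ = S/(4σ)   (ε cancels).
T⁴ = 283/(4·5.67×10⁻⁸) = 1.248×10⁹ K⁴.
T = (1.248×10⁹)^(1/4).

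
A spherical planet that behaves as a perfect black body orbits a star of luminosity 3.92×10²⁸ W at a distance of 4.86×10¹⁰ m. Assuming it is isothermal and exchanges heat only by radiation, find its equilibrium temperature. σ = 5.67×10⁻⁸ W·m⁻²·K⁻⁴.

First find the stellar flux at distance d: S = L/(4πd²) = 3.92×10²⁸/(4π·(4.86×10¹⁰)²) = 1.321×10⁶ W/m².
For an isothermal sphere, absorbed (1−a)S·πr² = emitted σ·4πr²·T⁴, so T⁴ = (1−a)S/(4σ).
T⁴ = 1.00·1.321×10⁶/(4·5.67×10⁻⁸) = 5.823×10¹² K⁴.

T ≈ 1550 K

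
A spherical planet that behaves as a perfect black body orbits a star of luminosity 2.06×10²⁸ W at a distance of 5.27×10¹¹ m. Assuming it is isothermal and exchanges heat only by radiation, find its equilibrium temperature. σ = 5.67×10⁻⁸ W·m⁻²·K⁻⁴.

First find the stellar flux at distance d: S = L/(4πd²) = 2.06×10²⁸/(4π·(5.27×10¹¹)²) = 5903 W/m².
For an isothermal sphere, absorbed (1−a)S·πr² = emitted σ·4πr²·T⁴, so T⁴ = (1−a)S/(4σ).
T⁴ = 1.00·5903/(4·5.67×10⁻⁸) = 2.603×10¹⁰ K⁴.

T ≈ 402 K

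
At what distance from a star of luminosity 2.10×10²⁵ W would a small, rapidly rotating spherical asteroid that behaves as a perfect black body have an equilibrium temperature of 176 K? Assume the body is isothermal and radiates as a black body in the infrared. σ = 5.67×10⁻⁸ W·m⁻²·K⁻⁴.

For an isothermal black-emitting sphere, (1−a)S·πr² = σ·4πr²·T⁴ ⇒ S = 4σT⁴/(1−a).
S = 4·5.67×10⁻⁸·(176)⁴/1.00 = 217.6 W/m².
Flux falls as S = L/(4πd²), so d = √(L/(4πS)) = √(2.10×10²⁵/(4π·217.6)).

d ≈ 8.76×10¹⁰ m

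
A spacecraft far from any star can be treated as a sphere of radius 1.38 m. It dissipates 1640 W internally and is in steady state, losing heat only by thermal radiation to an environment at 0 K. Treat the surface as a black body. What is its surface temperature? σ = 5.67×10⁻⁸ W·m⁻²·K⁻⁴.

Steady state: internal power = radiated power, P = εσA T⁴.
Radiating area A = 4πr² = 23.93 m².
T⁴ = P/(εσA) = 1640/(1.0·5.67×10⁻⁸·23.93) = 1.209×10⁹ K⁴.
T = (1.209×10⁹)^(1/4).

T ≈ 186 K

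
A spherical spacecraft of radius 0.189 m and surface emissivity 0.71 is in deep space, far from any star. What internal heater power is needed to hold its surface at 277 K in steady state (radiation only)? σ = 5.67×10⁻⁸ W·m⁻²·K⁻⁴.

P ≈ 106 W

P = εσ·4πr²·T⁴.
4πr² = 0.4489 m²; T⁴ = 5.887×10⁹ K⁴.
P = 0.71·5.67×10⁻⁸·0.4489·5.887×10⁹.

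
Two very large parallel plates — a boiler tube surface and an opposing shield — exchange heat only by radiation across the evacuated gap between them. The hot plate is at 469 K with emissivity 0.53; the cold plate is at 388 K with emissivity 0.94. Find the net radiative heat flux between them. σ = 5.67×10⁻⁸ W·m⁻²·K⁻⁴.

For two infinite grey parallel plates, q = σ(T₁⁴ − T₂⁴)/(1/ε₁ + 1/ε₂ − 1).
T₁⁴ − T₂⁴ = 4.838×10¹⁰ − 2.266×10¹⁰ = 2.572×10¹⁰ K⁴.
1/ε₁ + 1/ε₂ − 1 = 1.887 + 1.064 − 1 = 1.951.
q = 5.67×10⁻⁸ × 2.572×10¹⁰ / 1.951.

q ≈ 748 W/m²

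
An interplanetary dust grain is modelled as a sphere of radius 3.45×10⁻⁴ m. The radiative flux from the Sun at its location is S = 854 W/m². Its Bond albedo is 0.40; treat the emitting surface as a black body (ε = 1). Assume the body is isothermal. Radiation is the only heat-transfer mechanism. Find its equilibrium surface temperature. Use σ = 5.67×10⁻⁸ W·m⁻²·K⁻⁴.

At equilibrium, absorbed power = emitted power.
Absorbing cross-section = πr² = 3.739×10⁻⁷ m²; emitting surface = 4πr² = 1.496×10⁻⁶ m² (ratio 4).
(1−a)S·A_cross = εσ·A_surf·T⁴  ⇒  T⁴ = (1−a)S/(4σ).
T⁴ = 0.600·854/(4·5.67×10⁻⁸) = 2.259×10⁹ K⁴.
T = (2.259×10⁹)^(1/4).

T ≈ 218 K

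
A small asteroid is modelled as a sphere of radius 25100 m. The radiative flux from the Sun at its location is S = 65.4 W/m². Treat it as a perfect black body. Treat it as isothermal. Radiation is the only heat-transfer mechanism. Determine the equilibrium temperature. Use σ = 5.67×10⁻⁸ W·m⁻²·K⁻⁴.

At equilibrium, absorbed power = emitted power.
Absorbing cross-section = πr² = 1.979×10⁹ m²; emitting surface = 4πr² = 7.917×10⁹ m² (ratio 4).
S·A_cross = εσ·A_surf·T⁴  ⇒  T⁴ = S/(4σ).
T⁴ = 1.00·65.4/(4·5.67×10⁻⁸) = 2.884×10⁸ K⁴.
T = (2.884×10⁸)^(1/4).

T ≈ 130 K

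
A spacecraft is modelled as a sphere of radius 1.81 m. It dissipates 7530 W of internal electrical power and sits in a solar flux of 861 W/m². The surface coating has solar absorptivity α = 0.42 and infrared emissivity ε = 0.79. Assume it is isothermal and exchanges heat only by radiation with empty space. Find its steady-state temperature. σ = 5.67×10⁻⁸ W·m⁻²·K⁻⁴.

T ≈ 279 K

At steady state, absorbed solar power + internal power = radiated power.
Absorbed: α·S·A_cross = 0.42·861·10.29 = 3722 W (cross-section πr²).
Total input = 3722 + 7530 = 11250 W.
Radiated: εσ·A_surf·T⁴ with A_surf = 4πr² = 41.17 m².
T⁴ = 11250/(0.79·5.67×10⁻⁸·41.17) = 6.102×10⁹ K⁴.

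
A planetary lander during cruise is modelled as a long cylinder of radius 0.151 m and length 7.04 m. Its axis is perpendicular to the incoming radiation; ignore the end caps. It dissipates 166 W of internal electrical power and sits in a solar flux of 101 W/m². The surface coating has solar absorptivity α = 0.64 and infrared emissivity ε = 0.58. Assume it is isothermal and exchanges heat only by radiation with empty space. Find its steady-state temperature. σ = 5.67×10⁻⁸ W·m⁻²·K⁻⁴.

At steady state, absorbed solar power + internal power = radiated power.
Absorbed: α·S·A_cross = 0.64·101·2.126 = 137.4 W (cross-section 2rL).
Total input = 137.4 + 166 = 303.4 W.
Radiated: εσ·A_surf·T⁴ with A_surf = 2πrL = 6.679 m².
T⁴ = 303.4/(0.58·5.67×10⁻⁸·6.679) = 1.381×10⁹ K⁴.

T ≈ 193 K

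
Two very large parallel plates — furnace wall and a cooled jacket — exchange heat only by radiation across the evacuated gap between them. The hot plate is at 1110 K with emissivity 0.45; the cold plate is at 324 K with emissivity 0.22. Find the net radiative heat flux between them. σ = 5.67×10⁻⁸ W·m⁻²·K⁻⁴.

For two infinite grey parallel plates, q = σ(T₁⁴ − T₂⁴)/(1/ε₁ + 1/ε₂ − 1).
T₁⁴ − T₂⁴ = 1.518×10¹² − 1.102×10¹⁰ = 1.507×10¹² K⁴.
1/ε₁ + 1/ε₂ − 1 = 2.222 + 4.545 − 1 = 5.768.
q = 5.67×10⁻⁸ × 1.507×10¹² / 5.768.

q ≈ 14800 W/m²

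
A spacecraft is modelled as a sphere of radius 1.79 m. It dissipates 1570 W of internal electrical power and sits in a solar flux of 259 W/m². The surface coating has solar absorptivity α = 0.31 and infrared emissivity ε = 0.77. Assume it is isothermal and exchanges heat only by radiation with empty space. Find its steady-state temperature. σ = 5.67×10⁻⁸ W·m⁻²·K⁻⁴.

T ≈ 192 K

At steady state, absorbed solar power + internal power = radiated power.
Absorbed: α·S·A_cross = 0.31·259·10.07 = 808.2 W (cross-section πr²).
Total input = 808.2 + 1570 = 2378 W.
Radiated: εσ·A_surf·T⁴ with A_surf = 4πr² = 40.26 m².
T⁴ = 2378/(0.77·5.67×10⁻⁸·40.26) = 1.353×10⁹ K⁴.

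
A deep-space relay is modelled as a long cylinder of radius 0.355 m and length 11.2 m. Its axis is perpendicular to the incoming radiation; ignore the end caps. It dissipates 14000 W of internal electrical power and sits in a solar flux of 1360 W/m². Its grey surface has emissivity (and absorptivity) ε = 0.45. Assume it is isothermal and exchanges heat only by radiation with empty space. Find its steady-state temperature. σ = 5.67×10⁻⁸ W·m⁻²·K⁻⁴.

At steady state, absorbed solar power + internal power = radiated power.
Absorbed: α·S·A_cross = 0.45·1360·7.952 = 4867 W (cross-section 2rL).
Total input = 4867 + 14000 = 18870 W.
Radiated: εσ·A_surf·T⁴ with A_surf = 2πrL = 24.98 m².
T⁴ = 18870/(0.45·5.67×10⁻⁸·24.98) = 2.960×10¹⁰ K⁴.

T ≈ 415 K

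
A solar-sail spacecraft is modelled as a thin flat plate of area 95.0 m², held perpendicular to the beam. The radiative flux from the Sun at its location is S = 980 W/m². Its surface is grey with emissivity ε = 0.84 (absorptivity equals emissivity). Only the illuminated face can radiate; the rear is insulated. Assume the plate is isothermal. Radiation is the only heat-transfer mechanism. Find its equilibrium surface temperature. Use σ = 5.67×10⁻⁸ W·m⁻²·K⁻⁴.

At equilibrium, absorbed power = emitted power.
Absorbing cross-section = A = 95.00 m²; emitting surface = A = 95.00 m² (ratio 1).
εS·A_cross = εσ·A_surf·T⁴  ⇒  T⁴ = S/(1σ)   (ε cancels).
T⁴ = 980/(1·5.67×10⁻⁸) = 1.728×10¹⁰ K⁴.
T = (1.728×10¹⁰)^(1/4).

T ≈ 363 K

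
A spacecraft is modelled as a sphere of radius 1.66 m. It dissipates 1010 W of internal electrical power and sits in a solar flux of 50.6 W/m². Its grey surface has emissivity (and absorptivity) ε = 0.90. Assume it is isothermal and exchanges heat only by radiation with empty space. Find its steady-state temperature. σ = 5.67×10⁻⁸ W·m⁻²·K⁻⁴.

At steady state, absorbed solar power + internal power = radiated power.
Absorbed: α·S·A_cross = 0.90·50.6·8.657 = 394.2 W (cross-section πr²).
Total input = 394.2 + 1010 = 1404 W.
Radiated: εσ·A_surf·T⁴ with A_surf = 4πr² = 34.63 m².
T⁴ = 1404/(0.90·5.67×10⁻⁸·34.63) = 7.947×10⁸ K⁴.

T ≈ 168 K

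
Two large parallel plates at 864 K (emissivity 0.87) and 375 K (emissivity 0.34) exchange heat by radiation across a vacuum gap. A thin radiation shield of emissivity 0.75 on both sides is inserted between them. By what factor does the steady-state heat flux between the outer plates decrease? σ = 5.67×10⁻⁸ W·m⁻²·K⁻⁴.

Without shield: q₀ = σΔ(T⁴)/(1/ε₁+1/ε₂−1) with denominator 3.091.
With shield the two gaps are in series; the resistances add: (1/ε₁+1/ε_s−1)+(1/ε_s+1/ε₂−1) = 1.483+3.275 = 4.757.
Heat-flux ratio q₀/q = 4.757/3.091.

factor ≈ 1.54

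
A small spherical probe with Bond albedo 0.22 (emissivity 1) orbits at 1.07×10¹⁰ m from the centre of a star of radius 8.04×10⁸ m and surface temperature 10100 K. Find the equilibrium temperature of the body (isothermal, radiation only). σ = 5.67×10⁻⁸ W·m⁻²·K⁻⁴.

The star's surface emits σT_*⁴; at distance d the flux is S = σT_*⁴(R_*/d)².
S = 5.67×10⁻⁸·(10100)⁴·(8.04×10⁸/1.07×10¹⁰)² = 3.331×10⁶ W/m².
For an isothermal sphere T⁴ = (1−a)S/(4σ) = 1.146×10¹³ K⁴.

T ≈ 1840 K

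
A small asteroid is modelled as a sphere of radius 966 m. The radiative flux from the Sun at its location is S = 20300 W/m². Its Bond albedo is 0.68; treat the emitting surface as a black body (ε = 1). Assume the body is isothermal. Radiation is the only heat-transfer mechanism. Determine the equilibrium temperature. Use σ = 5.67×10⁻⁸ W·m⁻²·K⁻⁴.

At equilibrium, absorbed power = emitted power.
Absorbing cross-section = πr² = 2.932×10⁶ m²; emitting surface = 4πr² = 1.173×10⁷ m² (ratio 4).
(1−a)S·A_cross = εσ·A_surf·T⁴  ⇒  T⁴ = (1−a)S/(4σ).
T⁴ = 0.320·20300/(4·5.67×10⁻⁸) = 2.864×10¹⁰ K⁴.
T = (2.864×10¹⁰)^(1/4).

T ≈ 411 K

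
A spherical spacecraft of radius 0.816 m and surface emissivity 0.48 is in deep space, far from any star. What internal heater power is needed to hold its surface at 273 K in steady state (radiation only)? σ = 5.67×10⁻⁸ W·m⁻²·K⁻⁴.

P = εσ·4πr²·T⁴.
4πr² = 8.367 m²; T⁴ = 5.555×10⁹ K⁴.
P = 0.48·5.67×10⁻⁸·8.367·5.555×10⁹.

P ≈ 1260 W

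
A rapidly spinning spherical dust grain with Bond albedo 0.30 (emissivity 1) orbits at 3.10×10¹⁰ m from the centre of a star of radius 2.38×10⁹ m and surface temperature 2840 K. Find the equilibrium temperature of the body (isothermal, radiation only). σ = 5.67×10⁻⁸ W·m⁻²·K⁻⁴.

T ≈ 509 K

The star's surface emits σT_*⁴; at distance d the flux is S = σT_*⁴(R_*/d)².
S = 5.67×10⁻⁸·(2840)⁴·(2.38×10⁹/3.10×10¹⁰)² = 21740 W/m².
For an isothermal sphere T⁴ = (1−a)S/(4σ) = 6.710×10¹⁰ K⁴.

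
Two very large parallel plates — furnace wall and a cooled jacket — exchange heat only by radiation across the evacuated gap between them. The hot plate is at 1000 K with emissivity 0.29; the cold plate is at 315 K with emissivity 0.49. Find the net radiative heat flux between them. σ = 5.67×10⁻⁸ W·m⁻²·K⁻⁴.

For two infinite grey parallel plates, q = σ(T₁⁴ − T₂⁴)/(1/ε₁ + 1/ε₂ − 1).
T₁⁴ − T₂⁴ = 1.000×10¹² − 9.846×10⁹ = 9.902×10¹¹ K⁴.
1/ε₁ + 1/ε₂ − 1 = 3.448 + 2.041 − 1 = 4.489.
q = 5.67×10⁻⁸ × 9.902×10¹¹ / 4.489.

q ≈ 12500 W/m²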